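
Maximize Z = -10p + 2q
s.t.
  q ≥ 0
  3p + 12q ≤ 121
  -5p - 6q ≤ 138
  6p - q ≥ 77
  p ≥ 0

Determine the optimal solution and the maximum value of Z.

p = 209/15, q = 33/5, maximum Z = -1892/15

Extreme points and Z = -10p + 2q:
  (121/3, 0) → Z = -1210/3
  (77/6, 0) → Z = -385/3
  (209/15, 33/5) → Z = -1892/15

The optimum lies where 3p + 12q = 121 and 6p - q = 77.
Solving simultaneously gives p = 209/15, q = 33/5.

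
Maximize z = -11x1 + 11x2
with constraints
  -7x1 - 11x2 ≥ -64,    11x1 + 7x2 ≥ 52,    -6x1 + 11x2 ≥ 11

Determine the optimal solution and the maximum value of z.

x1 = 31/18, x2 = 85/18, maximum z = 33

Extreme points and z = -11x1 + 11x2:
  (31/18, 85/18) → z = 33
  (53/13, 461/143) → z = -122/13
  (495/163, 433/163) → z = -682/163

At the optimal vertex, -7x1 - 11x2 = -64 and 11x1 + 7x2 = 52.
Solving simultaneously gives x1 = 31/18, x2 = 85/18.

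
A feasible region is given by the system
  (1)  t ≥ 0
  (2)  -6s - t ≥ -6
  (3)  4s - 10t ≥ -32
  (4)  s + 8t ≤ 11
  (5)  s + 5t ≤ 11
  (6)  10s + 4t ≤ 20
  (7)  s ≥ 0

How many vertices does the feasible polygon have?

4

Pairwise boundary intersections that survive every other constraint:
  (1, 0)
  (0, 0)
  (37/47, 60/47)
  (0, 11/8)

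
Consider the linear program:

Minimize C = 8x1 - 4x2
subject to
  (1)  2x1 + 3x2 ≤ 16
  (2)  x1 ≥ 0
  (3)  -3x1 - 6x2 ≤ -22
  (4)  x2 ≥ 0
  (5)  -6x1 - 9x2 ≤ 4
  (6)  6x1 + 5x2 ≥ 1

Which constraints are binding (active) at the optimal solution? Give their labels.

Extreme points and C = 8x1 - 4x2:
  (0, 16/3) → C = -64/3
  (8, 0) → C = 64
  (0, 11/3) → C = -44/3
  (22/3, 0) → C = 176/3

The minimum is at (0, 16/3). Substituting into each constraint, equality holds for (1) and (2); the remaining constraints have slack.

(1) and (2)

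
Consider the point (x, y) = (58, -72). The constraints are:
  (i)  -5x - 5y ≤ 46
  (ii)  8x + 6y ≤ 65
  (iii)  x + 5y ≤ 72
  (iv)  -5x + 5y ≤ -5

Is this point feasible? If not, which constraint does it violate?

Constraint (i): -5x - 5y = 70, which is not ≤ 46. All other constraints are satisfied.

not feasible — violates (i)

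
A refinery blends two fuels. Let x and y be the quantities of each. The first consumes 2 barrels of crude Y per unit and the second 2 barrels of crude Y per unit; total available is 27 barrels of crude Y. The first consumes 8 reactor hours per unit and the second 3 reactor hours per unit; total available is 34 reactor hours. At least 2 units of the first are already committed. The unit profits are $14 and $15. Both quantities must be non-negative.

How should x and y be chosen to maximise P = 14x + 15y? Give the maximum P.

Extreme points and P = 14x + 15y:
  (17/4, 0) → P = 119/2
  (2, 0) → P = 28
  (2, 6) → P = 118

At the optimal vertex, 8x + 3y = 34 and x = 2.
Solving simultaneously gives x = 2, y = 6.

x = 2, y = 6, maximum P = 118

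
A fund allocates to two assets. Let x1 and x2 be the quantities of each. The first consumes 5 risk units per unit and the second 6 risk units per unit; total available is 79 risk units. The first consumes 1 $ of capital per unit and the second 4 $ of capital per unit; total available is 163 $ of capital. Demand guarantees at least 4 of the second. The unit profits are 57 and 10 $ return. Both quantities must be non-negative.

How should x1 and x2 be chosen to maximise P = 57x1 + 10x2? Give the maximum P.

x1 = 11, x2 = 4, maximum P = 667

The optimum lies where 5x1 + 6x2 = 79 and x2 = 4.
Solving simultaneously gives x1 = 11, x2 = 4.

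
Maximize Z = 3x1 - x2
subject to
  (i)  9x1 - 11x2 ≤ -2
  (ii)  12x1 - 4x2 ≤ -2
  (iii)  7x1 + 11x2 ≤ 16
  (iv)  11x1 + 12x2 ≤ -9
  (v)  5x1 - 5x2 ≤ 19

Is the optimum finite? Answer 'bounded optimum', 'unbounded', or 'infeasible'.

Vertices and Z = 3x1 - x2:
  (-123/229, -59/229) → Z = -310/229
  (-291/37, 239/37) → Z = -1112/37
The feasible region has finitely many vertices and no improving ray; the maximum is -310/229 at (-123/229, -59/229).

bounded optimum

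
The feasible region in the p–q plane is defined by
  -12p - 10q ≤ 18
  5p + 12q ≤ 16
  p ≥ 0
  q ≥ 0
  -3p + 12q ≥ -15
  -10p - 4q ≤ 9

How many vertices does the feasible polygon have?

Of the 15 pairwise boundary intersections, those satisfying every inequality are:
  (0, 4/3)
  (16/5, 0)
  (0, 0)

3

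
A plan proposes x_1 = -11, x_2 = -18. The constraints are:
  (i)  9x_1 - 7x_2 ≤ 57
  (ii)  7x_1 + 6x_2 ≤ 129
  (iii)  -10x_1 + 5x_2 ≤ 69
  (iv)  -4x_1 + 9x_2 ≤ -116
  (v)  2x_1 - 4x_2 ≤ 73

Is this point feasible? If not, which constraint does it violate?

feasible

(i): 27 ≤ 57 ✓
(ii): -185 ≤ 129 ✓
(iii): 20 ≤ 69 ✓
(iv): -118 ≤ -116 ✓
(v): 50 ≤ 73 ✓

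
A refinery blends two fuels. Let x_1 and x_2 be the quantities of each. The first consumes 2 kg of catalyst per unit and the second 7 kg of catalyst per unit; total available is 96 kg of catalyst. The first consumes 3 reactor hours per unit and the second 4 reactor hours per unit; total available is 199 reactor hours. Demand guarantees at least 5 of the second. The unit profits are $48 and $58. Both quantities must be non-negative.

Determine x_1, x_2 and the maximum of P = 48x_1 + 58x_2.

x_1 = 61/2, x_2 = 5, maximum P = 1754

Corner points and P = 48x_1 + 58x_2:
  (0, 96/7) → P = 5568/7
  (0, 5) → P = 290
  (61/2, 5) → P = 1754

The optimum lies where 2x_1 + 7x_2 = 96 and x_2 = 5.
Solving simultaneously gives x_1 = 61/2, x_2 = 5.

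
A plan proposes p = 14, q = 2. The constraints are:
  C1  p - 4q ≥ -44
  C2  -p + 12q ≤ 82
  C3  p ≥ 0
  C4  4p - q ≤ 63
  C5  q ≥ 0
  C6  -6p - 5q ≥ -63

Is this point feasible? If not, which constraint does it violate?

not feasible — violates C6

Constraint C6: -6p - 5q = -94, which is not ≥ -63. All other constraints are satisfied.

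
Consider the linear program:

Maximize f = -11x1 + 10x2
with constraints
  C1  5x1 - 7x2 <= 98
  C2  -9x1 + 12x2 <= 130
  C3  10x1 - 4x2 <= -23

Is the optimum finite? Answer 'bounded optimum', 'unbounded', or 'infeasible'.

Feasible corners and f = -11x1 + 10x2:
  (-2086/3, -1532/3) → f = 2542
  (-553/50, -219/10) → f = -4867/50
  (61/21, 1093/84) → f = 589/6
The feasible region has finitely many vertices and no improving ray; the maximum is 2542 at (-2086/3, -1532/3).

bounded optimum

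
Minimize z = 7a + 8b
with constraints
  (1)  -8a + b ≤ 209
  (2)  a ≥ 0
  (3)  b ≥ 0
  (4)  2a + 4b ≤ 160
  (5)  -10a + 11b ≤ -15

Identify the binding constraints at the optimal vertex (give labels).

(3) and (5)

Vertices and z = 7a + 8b:
  (80, 0) → z = 560
  (3/2, 0) → z = 21/2
  (910/31, 785/31) → z = 12650/31

The minimum is at (3/2, 0). Substituting into each constraint, equality holds for (3) and (5); the remaining constraints have slack.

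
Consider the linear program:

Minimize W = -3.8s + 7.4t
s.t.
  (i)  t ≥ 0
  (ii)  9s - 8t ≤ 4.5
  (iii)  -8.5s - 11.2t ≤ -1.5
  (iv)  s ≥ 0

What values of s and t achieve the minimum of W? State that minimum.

Feasible corners and W = -3.8s + 7.4t:
  (1/2, 0) → W = -19/10
  (3/17, 0) → W = -57/85
  (0, 15/112) → W = 111/112
The feasible region is unbounded (it extends along (0, 1), (8, 9)), but W strictly increases along every unbounded feasible direction, so there is no improving ray and the minimum is attained at a vertex.

s = 0.5, t = 0, minimum W = -1.9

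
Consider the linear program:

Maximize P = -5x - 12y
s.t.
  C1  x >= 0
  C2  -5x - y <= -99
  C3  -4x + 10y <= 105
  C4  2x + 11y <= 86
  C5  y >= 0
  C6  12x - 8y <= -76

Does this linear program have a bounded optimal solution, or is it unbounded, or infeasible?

The boundaries -5x - y = -99 and 2x + 11y = 86 meet at (1003/53, 232/53), but that point violates 12x - 8y ≤ -76. Every candidate vertex is excluded by some other constraint, so the feasible region is empty.

infeasible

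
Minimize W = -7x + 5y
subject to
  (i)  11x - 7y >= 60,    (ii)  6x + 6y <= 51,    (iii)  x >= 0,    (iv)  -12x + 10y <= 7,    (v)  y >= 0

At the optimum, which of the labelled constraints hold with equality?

(ii) and (v)

Vertices and W = -7x + 5y:
  (239/36, 67/36) → W = -223/6
  (60/11, 0) → W = -420/11
  (17/2, 0) → W = -119/2

The minimum is at (17/2, 0). Substituting into each constraint, equality holds for (ii) and (v); the remaining constraints have slack.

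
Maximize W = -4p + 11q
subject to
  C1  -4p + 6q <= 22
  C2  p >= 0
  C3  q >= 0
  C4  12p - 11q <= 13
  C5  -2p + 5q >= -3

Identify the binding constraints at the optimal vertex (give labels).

C1 and C4

Feasible corners and W = -4p + 11q:
  (0, 11/3) → W = 121/3
  (80/7, 79/7) → W = 549/7
  (0, 0) → W = 0
  (13/12, 0) → W = -13/3

The maximum is at (80/7, 79/7). Substituting into each constraint, equality holds for C1 and C4; the remaining constraints have slack.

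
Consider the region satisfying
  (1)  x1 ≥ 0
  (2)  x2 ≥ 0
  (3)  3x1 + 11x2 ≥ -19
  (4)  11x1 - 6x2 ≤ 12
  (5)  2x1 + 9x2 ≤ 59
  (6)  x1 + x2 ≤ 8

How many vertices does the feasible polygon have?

Intersecting each pair of boundary lines and keeping only the points that satisfy every inequality leaves:
  (0, 0)
  (0, 59/9)
  (12/11, 0)
  (60/17, 76/17)
  (13/7, 43/7)

5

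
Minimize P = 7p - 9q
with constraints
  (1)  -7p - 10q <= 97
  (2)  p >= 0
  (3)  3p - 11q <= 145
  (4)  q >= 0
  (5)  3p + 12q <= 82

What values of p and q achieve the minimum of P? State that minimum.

p = 0, q = 41/6, minimum P = -123/2

Feasible corners and P = 7p - 9q:
  (0, 0) → P = 0
  (0, 41/6) → P = -123/2
  (82/3, 0) → P = 574/3

The binding constraints are p = 0 and 3p + 12q = 82.
Solving simultaneously gives p = 0, q = 41/6.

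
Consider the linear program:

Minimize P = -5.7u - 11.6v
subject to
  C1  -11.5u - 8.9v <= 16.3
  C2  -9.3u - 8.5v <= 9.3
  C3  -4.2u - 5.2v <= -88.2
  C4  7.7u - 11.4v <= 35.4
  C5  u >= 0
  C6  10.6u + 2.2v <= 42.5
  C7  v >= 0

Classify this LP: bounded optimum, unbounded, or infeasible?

bounded optimum

Vertices and P = -5.7u - 11.6v:
  (0, 441/26) → P = -12789/65
  (674/1147, 37821/2294) → P = -1116018/5735
  (0, 425/22) → P = -2465/11
The feasible region has finitely many vertices and no improving ray; the minimum is -2465/11 at (0, 425/22).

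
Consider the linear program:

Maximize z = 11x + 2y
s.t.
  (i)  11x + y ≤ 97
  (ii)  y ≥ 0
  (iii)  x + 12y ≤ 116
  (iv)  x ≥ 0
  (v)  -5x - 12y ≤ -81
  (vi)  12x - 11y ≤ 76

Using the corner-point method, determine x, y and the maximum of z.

x = 8, y = 9, maximum z = 106

Vertices and z = 11x + 2y:
  (8, 9) → z = 106
  (1083/127, 406/127) → z = 12725/127
  (0, 29/3) → z = 58/3
  (0, 27/4) → z = 27/2

The optimum lies where 11x + y = 97 and x + 12y = 116.
Solving simultaneously gives x = 8, y = 9.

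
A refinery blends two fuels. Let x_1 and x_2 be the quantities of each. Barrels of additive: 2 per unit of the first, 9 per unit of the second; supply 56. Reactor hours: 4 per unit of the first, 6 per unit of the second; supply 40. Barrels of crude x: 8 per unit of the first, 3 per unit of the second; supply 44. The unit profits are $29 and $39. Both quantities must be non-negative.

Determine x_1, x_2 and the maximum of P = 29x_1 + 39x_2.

Vertices and P = 29x_1 + 39x_2:
  (0, 0) → P = 0
  (0, 56/9) → P = 728/3
  (11/2, 0) → P = 319/2
  (1, 6) → P = 263
  (4, 4) → P = 272

The binding constraints are 4x_1 + 6x_2 = 40 and 8x_1 + 3x_2 = 44.
Solving simultaneously gives x_1 = 4, x_2 = 4.

x_1 = 4, x_2 = 4, maximum P = 272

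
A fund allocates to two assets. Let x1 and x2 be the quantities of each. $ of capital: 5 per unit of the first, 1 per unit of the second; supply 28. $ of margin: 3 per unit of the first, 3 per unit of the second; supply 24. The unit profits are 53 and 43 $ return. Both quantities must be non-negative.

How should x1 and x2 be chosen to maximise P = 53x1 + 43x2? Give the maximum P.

x1 = 5, x2 = 3, maximum P = 394

Feasible corners and P = 53x1 + 43x2:
  (0, 0) → P = 0
  (0, 8) → P = 344
  (28/5, 0) → P = 1484/5
  (5, 3) → P = 394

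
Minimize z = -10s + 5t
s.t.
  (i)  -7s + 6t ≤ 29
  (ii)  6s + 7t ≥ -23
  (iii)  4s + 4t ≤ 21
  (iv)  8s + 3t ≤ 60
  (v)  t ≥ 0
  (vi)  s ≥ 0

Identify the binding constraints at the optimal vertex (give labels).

(iii) and (v)

Extreme points and z = -10s + 5t:
  (5/26, 263/52) → z = 1215/52
  (0, 29/6) → z = 145/6
  (21/4, 0) → z = -105/2
  (0, 0) → z = 0

The minimum is at (21/4, 0). Substituting into each constraint, equality holds for (iii) and (v); the remaining constraints have slack.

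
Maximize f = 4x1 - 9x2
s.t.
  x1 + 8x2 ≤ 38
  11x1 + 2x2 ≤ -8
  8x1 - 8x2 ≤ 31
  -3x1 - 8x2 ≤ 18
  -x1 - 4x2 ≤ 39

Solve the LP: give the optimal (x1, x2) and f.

x1 = -14/41, x2 = -87/41, maximum f = 727/41

Extreme points and f = 4x1 - 9x2:
  (-70/43, 213/43) → f = -2197/43
  (-28, 33/4) → f = -745/4
  (-14/41, -87/41) → f = 727/41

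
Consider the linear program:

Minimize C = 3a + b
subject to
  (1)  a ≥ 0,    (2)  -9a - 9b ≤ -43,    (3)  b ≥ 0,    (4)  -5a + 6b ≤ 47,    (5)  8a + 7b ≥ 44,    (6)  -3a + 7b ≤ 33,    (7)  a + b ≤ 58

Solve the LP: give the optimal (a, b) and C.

a = 1, b = 36/7, minimum C = 57/7

Extreme points and C = 3a + b:
  (11/2, 0) → C = 33/2
  (58, 0) → C = 174
  (1, 36/7) → C = 57/7
  (373/10, 207/10) → C = 663/5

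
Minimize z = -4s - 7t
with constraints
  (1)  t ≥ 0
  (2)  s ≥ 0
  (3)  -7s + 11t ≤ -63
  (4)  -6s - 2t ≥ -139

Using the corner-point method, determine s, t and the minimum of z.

Corner points and z = -4s - 7t:
  (9, 0) → z = -36
  (139/6, 0) → z = -278/3
  (331/16, 119/16) → z = -2157/16

s = 331/16, t = 119/16, minimum z = -2157/16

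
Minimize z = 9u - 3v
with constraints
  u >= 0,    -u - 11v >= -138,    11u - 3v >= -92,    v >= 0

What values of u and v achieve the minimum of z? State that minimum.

Corner points and z = 9u - 3v:
  (0, 138/11) → z = -414/11
  (0, 0) → z = 0
  (138, 0) → z = 1242

The optimum lies where u = 0 and -u - 11v = -138.
Solving simultaneously gives u = 0, v = 138/11.

u = 0, v = 138/11, minimum z = -414/11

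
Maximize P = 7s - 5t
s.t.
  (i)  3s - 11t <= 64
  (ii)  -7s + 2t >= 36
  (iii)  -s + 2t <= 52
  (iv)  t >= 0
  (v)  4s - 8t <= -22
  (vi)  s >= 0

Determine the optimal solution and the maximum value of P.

s = 0, t = 18, maximum P = -90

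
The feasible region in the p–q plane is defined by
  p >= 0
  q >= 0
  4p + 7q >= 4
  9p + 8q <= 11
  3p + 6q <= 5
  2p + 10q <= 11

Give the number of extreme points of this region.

5

Intersecting each pair of boundary lines and keeping only the points that satisfy every inequality leaves:
  (0, 4/7)
  (0, 5/6)
  (1, 0)
  (11/9, 0)
  (13/15, 2/5)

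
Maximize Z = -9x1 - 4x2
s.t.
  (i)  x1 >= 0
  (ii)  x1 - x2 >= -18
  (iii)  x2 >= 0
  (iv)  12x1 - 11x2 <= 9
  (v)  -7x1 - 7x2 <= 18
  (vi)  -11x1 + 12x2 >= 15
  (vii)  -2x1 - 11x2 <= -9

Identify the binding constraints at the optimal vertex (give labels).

(i) and (vi)

Extreme points and Z = -9x1 - 4x2:
  (0, 18) → Z = -72
  (0, 5/4) → Z = -5
  (207, 225) → Z = -2763
  (273/23, 279/23) → Z = -3573/23

The maximum is at (0, 5/4). Substituting into each constraint, equality holds for (i) and (vi); the remaining constraints have slack.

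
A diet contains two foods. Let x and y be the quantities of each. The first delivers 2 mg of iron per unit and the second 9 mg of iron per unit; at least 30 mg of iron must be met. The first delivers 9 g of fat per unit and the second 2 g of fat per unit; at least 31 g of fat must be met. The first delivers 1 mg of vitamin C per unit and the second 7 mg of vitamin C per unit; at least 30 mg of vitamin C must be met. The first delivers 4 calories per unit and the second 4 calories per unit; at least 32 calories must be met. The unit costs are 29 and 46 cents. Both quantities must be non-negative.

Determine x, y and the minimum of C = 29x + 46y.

x = 13/3, y = 11/3, minimum C = 883/3

Feasible corners and C = 29x + 46y:
  (0, 31/2) → C = 713
  (30, 0) → C = 870
  (15/7, 41/7) → C = 2321/7
  (13/3, 11/3) → C = 883/3
The feasible region is unbounded (it extends along (0, 1), (1, 0)), but C strictly increases along every unbounded feasible direction, so there is no improving ray and the minimum is attained at a vertex.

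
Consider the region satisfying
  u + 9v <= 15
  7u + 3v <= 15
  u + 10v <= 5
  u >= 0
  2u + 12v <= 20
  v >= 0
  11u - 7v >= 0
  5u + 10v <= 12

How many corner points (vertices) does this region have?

5

Pairwise boundary intersections that survive every other constraint:
  (15/7, 0)
  (114/55, 9/55)
  (35/117, 55/117)
  (7/4, 13/40)
  (0, 0)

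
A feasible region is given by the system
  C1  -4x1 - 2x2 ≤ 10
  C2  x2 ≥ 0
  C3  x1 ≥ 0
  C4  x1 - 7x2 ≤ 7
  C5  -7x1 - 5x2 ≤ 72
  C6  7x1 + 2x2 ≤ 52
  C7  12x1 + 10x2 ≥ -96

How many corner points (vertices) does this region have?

Pairwise boundary intersections that survive every other constraint:
  (0, 0)
  (7, 0)
  (0, 26)
  (126/17, 1/17)

4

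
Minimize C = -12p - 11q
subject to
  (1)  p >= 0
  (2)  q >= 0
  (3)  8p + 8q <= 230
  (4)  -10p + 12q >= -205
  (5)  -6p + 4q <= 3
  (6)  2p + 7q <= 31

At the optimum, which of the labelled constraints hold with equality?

(2) and (6)

Feasible corners and C = -12p - 11q:
  (0, 0) → C = 0
  (0, 3/4) → C = -33/4
  (31/2, 0) → C = -186
  (103/50, 96/25) → C = -1674/25

The minimum is at (31/2, 0). Substituting into each constraint, equality holds for (2) and (6); the remaining constraints have slack.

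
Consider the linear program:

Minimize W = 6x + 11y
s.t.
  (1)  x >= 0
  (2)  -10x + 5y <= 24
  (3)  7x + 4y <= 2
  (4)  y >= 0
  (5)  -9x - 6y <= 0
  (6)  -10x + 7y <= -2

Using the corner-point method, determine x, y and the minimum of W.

x = 1/5, y = 0, minimum W = 6/5

At the optimal vertex, y = 0 and -10x + 7y = -2.
Solving simultaneously gives x = 1/5, y = 0.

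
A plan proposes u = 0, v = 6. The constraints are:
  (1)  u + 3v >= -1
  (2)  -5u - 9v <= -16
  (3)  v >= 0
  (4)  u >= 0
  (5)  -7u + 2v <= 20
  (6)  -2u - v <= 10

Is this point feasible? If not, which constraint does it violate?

feasible

(1): 18 ≥ -1 ✓
(2): -54 ≤ -16 ✓
(3): 6 ≥ 0 ✓
(4): 0 ≥ 0 ✓
(5): 12 ≤ 20 ✓
(6): -6 ≤ 10 ✓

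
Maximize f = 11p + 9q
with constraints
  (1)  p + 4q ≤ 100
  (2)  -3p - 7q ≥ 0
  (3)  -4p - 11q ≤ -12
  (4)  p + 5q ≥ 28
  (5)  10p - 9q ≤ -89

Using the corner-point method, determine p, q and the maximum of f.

Corner points and f = 11p + 9q:
  (-140, 60) → f = -1000
  (-1052/5, 388/5) → f = -1616
  (-49/2, 21/2) → f = -175
  (-248/9, 100/9) → f = -1828/9

The optimum lies where -3p - 7q = 0 and p + 5q = 28.
Solving simultaneously gives p = -49/2, q = 21/2.

p = -49/2, q = 21/2, maximum f = -175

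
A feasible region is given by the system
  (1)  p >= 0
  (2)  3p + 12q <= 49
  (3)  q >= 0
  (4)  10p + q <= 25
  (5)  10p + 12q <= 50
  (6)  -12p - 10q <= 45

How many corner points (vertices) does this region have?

The feasible vertices (each the meet of two boundaries and inside every other half-plane) are:
  (0, 49/12)
  (0, 0)
  (1/7, 85/21)
  (5/2, 0)
  (25/11, 25/11)

5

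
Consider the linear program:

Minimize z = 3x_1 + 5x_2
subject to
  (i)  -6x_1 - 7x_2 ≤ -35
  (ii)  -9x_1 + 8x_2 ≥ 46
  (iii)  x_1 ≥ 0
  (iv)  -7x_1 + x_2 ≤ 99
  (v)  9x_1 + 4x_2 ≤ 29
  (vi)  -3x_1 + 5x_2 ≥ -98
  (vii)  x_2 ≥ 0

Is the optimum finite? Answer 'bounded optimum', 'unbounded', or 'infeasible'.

bounded optimum

Feasible corners and z = 3x_1 + 5x_2:
  (0, 23/4) → z = 115/4
  (4/9, 25/4) → z = 391/12
  (0, 29/4) → z = 145/4
The feasible region has finitely many vertices and no improving ray; the minimum is 115/4 at (0, 23/4).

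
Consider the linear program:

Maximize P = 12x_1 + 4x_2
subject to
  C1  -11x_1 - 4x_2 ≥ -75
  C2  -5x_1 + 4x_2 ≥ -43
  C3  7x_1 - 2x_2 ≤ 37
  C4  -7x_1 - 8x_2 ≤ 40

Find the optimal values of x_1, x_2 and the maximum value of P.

x_1 = 149/25, x_2 = 59/25, maximum P = 2024/25

Feasible corners and P = 12x_1 + 4x_2:
  (149/25, 59/25) → P = 2024/25
  (31/9, -58/9) → P = 140/9
  (46/17, -501/68) → P = 3
The feasible region is unbounded (it extends along (-4, 11), (-8, 7)), but P strictly decreases along every unbounded feasible direction, so there is no improving ray and the maximum is attained at a vertex.

At the optimal vertex, -11x_1 - 4x_2 = -75 and 7x_1 - 2x_2 = 37.
Solving simultaneously gives x_1 = 149/25, x_2 = 59/25.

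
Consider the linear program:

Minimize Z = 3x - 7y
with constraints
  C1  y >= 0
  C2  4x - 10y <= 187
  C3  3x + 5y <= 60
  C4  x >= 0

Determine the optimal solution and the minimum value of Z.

Feasible corners and Z = 3x - 7y:
  (20, 0) → Z = 60
  (0, 0) → Z = 0
  (0, 12) → Z = -84

x = 0, y = 12, minimum Z = -84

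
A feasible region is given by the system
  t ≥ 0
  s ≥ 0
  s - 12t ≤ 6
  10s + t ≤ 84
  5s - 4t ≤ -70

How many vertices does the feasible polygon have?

Pairwise boundary intersections that survive every other constraint:
  (0, 84)
  (0, 35/2)
  (266/45, 224/9)

3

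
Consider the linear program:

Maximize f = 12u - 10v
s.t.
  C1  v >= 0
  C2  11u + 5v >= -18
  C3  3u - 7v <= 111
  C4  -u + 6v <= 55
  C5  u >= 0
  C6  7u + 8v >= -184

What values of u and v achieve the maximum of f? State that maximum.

Vertices and f = 12u - 10v:
  (37, 0) → f = 444
  (0, 0) → f = 0
  (1051/11, 276/11) → f = 9852/11
  (0, 55/6) → f = -275/3

The optimum lies where 3u - 7v = 111 and -u + 6v = 55.
Solving simultaneously gives u = 1051/11, v = 276/11.

u = 1051/11, v = 276/11, maximum f = 9852/11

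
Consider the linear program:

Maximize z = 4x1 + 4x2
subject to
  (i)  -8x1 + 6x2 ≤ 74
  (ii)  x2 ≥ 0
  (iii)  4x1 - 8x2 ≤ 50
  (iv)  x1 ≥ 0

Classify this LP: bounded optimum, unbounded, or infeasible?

unbounded

From the feasible point (0, 37/3), moving in the direction (8, 4) keeps every constraint satisfied while z increases without bound.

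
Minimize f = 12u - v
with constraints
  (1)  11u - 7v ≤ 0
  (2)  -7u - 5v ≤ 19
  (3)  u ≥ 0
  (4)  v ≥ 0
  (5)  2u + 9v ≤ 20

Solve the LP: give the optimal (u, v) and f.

u = 0, v = 20/9, minimum f = -20/9

Corner points and f = 12u - v:
  (0, 0) → f = 0
  (140/113, 220/113) → f = 1460/113
  (0, 20/9) → f = -20/9

The binding constraints are u = 0 and 2u + 9v = 20.
Solving simultaneously gives u = 0, v = 20/9.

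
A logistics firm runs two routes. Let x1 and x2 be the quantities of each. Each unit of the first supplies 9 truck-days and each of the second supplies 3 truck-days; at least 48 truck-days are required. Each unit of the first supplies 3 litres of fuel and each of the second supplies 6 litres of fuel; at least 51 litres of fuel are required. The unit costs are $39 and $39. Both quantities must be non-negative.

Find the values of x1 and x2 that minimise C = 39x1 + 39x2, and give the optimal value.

Extreme points and C = 39x1 + 39x2:
  (0, 16) → C = 624
  (17, 0) → C = 663
  (3, 7) → C = 390
The feasible region is unbounded (it extends along (0, 1), (1, 0)), but C strictly increases along every unbounded feasible direction, so there is no improving ray and the minimum is attained at a vertex.

x1 = 3, x2 = 7, minimum C = 390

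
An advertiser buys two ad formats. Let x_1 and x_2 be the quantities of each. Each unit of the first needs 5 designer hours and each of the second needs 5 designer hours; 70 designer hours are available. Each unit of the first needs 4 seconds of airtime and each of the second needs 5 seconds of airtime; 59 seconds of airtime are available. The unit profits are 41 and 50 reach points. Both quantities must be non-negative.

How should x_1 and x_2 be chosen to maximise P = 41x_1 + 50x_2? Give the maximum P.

Vertices and P = 41x_1 + 50x_2:
  (0, 0) → P = 0
  (0, 59/5) → P = 590
  (14, 0) → P = 574
  (11, 3) → P = 601

The optimum lies where 5x_1 + 5x_2 = 70 and 4x_1 + 5x_2 = 59.
Solving simultaneously gives x_1 = 11, x_2 = 3.

x_1 = 11, x_2 = 3, maximum P = 601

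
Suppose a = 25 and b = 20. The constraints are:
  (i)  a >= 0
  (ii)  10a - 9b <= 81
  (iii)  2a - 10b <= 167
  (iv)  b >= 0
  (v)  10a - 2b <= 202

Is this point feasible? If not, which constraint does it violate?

not feasible — violates (v)

Constraint (v): 10a - 2b = 210, which is not ≤ 202. All other constraints are satisfied.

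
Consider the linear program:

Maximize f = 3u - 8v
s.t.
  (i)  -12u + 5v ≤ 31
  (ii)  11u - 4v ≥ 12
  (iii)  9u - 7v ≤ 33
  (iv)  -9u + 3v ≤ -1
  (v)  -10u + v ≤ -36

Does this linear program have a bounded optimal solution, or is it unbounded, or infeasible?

bounded optimum

Extreme points and f = 3u - 8v:
  (184/7, 485/7) → f = -3328/7
  (132/29, 276/29) → f = -1812/29
  (219/61, -6/61) → f = 705/61
The feasible region has finitely many vertices and no improving ray; the maximum is 705/61 at (219/61, -6/61).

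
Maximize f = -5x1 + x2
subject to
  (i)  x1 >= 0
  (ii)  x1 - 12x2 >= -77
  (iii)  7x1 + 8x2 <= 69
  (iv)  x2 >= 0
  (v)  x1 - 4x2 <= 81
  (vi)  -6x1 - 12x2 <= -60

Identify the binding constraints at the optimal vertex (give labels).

Vertices and f = -5x1 + x2:
  (0, 77/12) → f = 77/12
  (0, 5) → f = 5
  (53/23, 152/23) → f = -113/23
  (29/3, 1/6) → f = -289/6

The maximum is at (0, 77/12). Substituting into each constraint, equality holds for (i) and (ii); the remaining constraints have slack.

(i) and (ii)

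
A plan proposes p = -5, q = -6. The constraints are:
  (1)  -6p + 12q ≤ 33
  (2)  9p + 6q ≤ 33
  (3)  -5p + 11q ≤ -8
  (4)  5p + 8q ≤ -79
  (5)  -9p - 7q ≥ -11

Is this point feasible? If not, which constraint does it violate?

not feasible — violates (4)

Constraint (4): 5p + 8q = -73, which is not ≤ -79. All other constraints are satisfied.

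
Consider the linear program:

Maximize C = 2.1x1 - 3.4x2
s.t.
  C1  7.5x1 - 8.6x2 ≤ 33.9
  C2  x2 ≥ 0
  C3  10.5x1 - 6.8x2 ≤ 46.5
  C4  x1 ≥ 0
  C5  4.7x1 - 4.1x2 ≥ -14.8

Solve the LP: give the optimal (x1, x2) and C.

x1 = 31/7, x2 = 0, maximum C = 93/10

Feasible corners and C = 2.1x1 - 3.4x2:
  (31/7, 0) → C = 93/10
  (0, 0) → C = 0
  (29129/1109, 37395/1109) → C = -659721/11090
  (0, 148/41) → C = -2516/205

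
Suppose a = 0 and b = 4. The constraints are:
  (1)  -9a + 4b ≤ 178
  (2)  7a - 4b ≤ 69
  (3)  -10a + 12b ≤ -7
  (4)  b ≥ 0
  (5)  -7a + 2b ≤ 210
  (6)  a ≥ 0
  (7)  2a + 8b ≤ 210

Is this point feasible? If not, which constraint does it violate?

not feasible — violates (3)

Constraint (3): -10a + 12b = 48, which is not ≤ -7. All other constraints are satisfied.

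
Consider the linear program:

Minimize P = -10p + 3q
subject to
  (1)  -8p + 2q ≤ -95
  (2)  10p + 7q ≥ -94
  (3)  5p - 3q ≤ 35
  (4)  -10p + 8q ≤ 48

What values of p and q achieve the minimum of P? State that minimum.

Feasible corners and P = -10p + 3q:
  (215/14, 195/14) → P = -1565/14
  (214/11, 667/22) → P = -2279/22
  (212/5, 59) → P = -247

p = 212/5, q = 59, minimum P = -247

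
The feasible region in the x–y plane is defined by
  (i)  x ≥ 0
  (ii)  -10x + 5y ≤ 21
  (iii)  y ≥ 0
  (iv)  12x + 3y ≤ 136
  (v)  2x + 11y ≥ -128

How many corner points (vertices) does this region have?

4

The feasible vertices (each the meet of two boundaries and inside every other half-plane) are:
  (0, 21/5)
  (0, 0)
  (617/90, 806/45)
  (34/3, 0)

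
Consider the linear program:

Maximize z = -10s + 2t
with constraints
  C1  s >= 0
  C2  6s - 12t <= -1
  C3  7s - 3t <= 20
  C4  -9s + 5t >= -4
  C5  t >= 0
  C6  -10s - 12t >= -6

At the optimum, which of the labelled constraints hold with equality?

C1 and C6

Corner points and z = -10s + 2t:
  (0, 1/12) → z = 1/6
  (0, 1/2) → z = 1
  (5/16, 23/96) → z = -127/48

The maximum is at (0, 1/2). Substituting into each constraint, equality holds for C1 and C6; the remaining constraints have slack.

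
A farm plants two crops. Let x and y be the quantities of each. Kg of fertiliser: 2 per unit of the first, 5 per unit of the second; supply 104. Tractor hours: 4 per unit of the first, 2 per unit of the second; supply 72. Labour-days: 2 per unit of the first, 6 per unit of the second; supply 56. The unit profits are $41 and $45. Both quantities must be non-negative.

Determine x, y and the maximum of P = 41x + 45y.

x = 16, y = 4, maximum P = 836

Vertices and P = 41x + 45y:
  (0, 0) → P = 0
  (0, 28/3) → P = 420
  (18, 0) → P = 738
  (16, 4) → P = 836

At the optimal vertex, 4x + 2y = 72 and 2x + 6y = 56.
Solving simultaneously gives x = 16, y = 4.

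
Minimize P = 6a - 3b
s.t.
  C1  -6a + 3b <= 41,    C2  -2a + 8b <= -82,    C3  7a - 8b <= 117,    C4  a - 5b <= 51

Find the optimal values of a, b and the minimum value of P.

Extreme points and P = 6a - 3b:
  (7, -17/2) → P = 135/2
  (1, -10) → P = 36
  (59/9, -80/9) → P = 66

a = 1, b = -10, minimum P = 36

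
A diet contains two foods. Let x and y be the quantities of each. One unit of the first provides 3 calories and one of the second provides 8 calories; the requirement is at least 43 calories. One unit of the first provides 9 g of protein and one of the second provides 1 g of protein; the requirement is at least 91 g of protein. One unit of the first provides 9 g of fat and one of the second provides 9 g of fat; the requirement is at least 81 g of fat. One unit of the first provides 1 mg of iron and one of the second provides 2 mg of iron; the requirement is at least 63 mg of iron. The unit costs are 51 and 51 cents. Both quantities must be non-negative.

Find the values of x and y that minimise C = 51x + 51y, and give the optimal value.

x = 7, y = 28, minimum C = 1785

Corner points and C = 51x + 51y:
  (0, 91) → C = 4641
  (63, 0) → C = 3213
  (7, 28) → C = 1785
The feasible region is unbounded (it extends along (0, 1), (1, 0)), but C strictly increases along every unbounded feasible direction, so there is no improving ray and the minimum is attained at a vertex.

The optimum lies where 9x + y = 91 and x + 2y = 63.
Solving simultaneously gives x = 7, y = 28.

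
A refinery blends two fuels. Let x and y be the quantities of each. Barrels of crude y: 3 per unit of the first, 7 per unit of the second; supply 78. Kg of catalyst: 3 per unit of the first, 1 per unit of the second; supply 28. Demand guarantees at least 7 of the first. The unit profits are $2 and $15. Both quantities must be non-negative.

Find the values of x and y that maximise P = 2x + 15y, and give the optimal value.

Extreme points and P = 2x + 15y:
  (28/3, 0) → P = 56/3
  (7, 0) → P = 14
  (7, 7) → P = 119

At the optimal vertex, 3x + y = 28 and x = 7.
Solving simultaneously gives x = 7, y = 7.

x = 7, y = 7, maximum P = 119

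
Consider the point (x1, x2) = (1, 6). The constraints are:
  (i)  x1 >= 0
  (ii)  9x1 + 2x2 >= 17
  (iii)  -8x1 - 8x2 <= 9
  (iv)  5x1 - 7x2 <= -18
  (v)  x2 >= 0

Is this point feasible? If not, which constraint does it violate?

feasible

(i): 1 ≥ 0 ✓
(ii): 21 ≥ 17 ✓
(iii): -56 ≤ 9 ✓
(iv): -37 ≤ -18 ✓
(v): 6 ≥ 0 ✓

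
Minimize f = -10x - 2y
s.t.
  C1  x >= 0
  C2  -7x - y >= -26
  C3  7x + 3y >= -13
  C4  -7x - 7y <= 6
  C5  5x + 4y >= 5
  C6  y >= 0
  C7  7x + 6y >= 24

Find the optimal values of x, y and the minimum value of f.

Corner points and f = -10x - 2y:
  (0, 26) → f = -52
  (0, 4) → f = -8
  (26/7, 0) → f = -260/7
  (24/7, 0) → f = -240/7

The optimum lies where x = 0 and -7x - y = -26.
Solving simultaneously gives x = 0, y = 26.

x = 0, y = 26, minimum f = -52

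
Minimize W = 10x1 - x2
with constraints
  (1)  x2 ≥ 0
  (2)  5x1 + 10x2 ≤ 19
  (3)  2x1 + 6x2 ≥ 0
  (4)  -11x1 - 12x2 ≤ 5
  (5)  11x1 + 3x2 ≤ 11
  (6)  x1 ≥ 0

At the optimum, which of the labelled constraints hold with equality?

Corner points and W = 10x1 - x2:
  (0, 0) → W = 0
  (1, 0) → W = 10
  (53/95, 154/95) → W = 376/95
  (0, 19/10) → W = -19/10

The minimum is at (0, 19/10). Substituting into each constraint, equality holds for (2) and (6); the remaining constraints have slack.

(2) and (6)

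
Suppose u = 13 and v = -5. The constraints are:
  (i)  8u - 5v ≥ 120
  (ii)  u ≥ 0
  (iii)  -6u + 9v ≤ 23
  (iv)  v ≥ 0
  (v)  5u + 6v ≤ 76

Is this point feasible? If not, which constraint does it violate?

Constraint (iv): v = -5, which is not ≥ 0. All other constraints are satisfied.

not feasible — violates (iv)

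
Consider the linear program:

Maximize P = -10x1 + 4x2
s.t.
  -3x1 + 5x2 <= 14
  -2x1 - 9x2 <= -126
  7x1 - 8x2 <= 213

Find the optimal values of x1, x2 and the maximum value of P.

x1 = 504/37, x2 = 406/37, maximum P = -3416/37

The binding constraints are -3x1 + 5x2 = 14 and -2x1 - 9x2 = -126.
Solving simultaneously gives x1 = 504/37, x2 = 406/37.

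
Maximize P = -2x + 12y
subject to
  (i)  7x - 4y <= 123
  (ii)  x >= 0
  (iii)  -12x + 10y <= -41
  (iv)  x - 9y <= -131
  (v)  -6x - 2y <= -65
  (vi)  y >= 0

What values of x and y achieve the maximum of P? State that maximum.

Feasible corners and P = -2x + 12y:
  (533/11, 1189/22) → P = 6068/11
  (1631/59, 1040/59) → P = 9218/59
  (1679/98, 1613/98) → P = 7999/49

At the optimal vertex, 7x - 4y = 123 and -12x + 10y = -41.
Solving simultaneously gives x = 533/11, y = 1189/22.

x = 533/11, y = 1189/22, maximum P = 6068/11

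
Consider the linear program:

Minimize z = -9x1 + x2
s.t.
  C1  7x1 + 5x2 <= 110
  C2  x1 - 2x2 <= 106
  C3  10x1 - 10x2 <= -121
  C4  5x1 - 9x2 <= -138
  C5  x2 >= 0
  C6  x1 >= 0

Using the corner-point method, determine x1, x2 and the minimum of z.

x1 = 75/22, x2 = 379/22, minimum z = -148/11

Corner points and z = -9x1 + x2:
  (75/22, 379/22) → z = -148/11
  (0, 22) → z = 22
  (0, 46/3) → z = 46/3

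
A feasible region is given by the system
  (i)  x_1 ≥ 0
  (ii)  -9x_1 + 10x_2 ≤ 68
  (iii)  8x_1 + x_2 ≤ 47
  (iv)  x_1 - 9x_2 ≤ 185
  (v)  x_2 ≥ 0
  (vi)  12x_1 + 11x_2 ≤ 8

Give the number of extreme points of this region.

3

Pairwise boundary intersections that survive every other constraint:
  (0, 0)
  (0, 8/11)
  (2/3, 0)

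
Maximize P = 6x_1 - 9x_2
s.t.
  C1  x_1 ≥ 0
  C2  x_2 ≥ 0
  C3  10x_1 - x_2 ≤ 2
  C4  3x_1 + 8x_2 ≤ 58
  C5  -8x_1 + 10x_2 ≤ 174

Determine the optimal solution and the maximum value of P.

Corner points and P = 6x_1 - 9x_2:
  (0, 0) → P = 0
  (0, 29/4) → P = -261/4
  (1/5, 0) → P = 6/5
  (74/83, 574/83) → P = -4722/83

The binding constraints are x_2 = 0 and 10x_1 - x_2 = 2.
Solving simultaneously gives x_1 = 1/5, x_2 = 0.

x_1 = 1/5, x_2 = 0, maximum P = 6/5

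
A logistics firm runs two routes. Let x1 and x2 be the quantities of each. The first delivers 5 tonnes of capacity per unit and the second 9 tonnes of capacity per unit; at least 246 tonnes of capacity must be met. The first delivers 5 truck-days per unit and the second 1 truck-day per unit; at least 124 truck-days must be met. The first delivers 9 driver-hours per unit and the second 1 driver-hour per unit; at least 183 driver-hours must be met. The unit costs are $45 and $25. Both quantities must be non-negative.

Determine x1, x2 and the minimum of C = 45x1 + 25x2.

Vertices and C = 45x1 + 25x2:
  (0, 183) → C = 4575
  (246/5, 0) → C = 2214
  (87/4, 61/4) → C = 1360
  (59/4, 201/4) → C = 1920
The feasible region is unbounded (it extends along (0, 1), (1, 0)), but C strictly increases along every unbounded feasible direction, so there is no improving ray and the minimum is attained at a vertex.

At the optimal vertex, 5x1 + 9x2 = 246 and 5x1 + x2 = 124.
Solving simultaneously gives x1 = 87/4, x2 = 61/4.

x1 = 87/4, x2 = 61/4, minimum C = 1360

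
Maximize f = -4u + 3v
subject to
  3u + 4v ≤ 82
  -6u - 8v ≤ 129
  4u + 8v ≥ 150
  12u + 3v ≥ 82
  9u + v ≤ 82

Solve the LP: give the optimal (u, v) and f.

u = 82/39, v = 246/13, maximum f = 1886/39

Extreme points and f = -4u + 3v:
  (7, 61/4) → f = 71/4
  (82/39, 246/13) → f = 1886/39
  (103/42, 368/21) → f = 898/21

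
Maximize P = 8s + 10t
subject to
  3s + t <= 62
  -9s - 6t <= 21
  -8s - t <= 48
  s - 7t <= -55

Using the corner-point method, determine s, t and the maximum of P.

Corner points and P = 8s + 10t:
  (-22, 128) → P = 1104
  (379/22, 227/22) → P = 241
  (-391/57, 392/57) → P = 264/19

The optimum lies where 3s + t = 62 and -8s - t = 48.
Solving simultaneously gives s = -22, t = 128.

s = -22, t = 128, maximum P = 1104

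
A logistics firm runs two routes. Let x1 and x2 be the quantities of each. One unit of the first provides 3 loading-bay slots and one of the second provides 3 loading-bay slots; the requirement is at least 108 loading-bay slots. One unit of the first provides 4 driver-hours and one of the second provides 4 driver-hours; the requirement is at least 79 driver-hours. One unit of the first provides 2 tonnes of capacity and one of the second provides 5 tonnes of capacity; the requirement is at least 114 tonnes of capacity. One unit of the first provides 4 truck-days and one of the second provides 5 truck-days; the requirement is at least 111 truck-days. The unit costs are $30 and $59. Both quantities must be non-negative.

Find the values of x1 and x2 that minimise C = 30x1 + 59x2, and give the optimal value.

The feasible region is unbounded (it extends along (0, 1), (1, 0)), but C strictly increases along every unbounded feasible direction, so there is no improving ray and the minimum is attained at a vertex.

At the optimal vertex, 3x1 + 3x2 = 108 and 2x1 + 5x2 = 114.
Solving simultaneously gives x1 = 22, x2 = 14.

x1 = 22, x2 = 14, minimum C = 1486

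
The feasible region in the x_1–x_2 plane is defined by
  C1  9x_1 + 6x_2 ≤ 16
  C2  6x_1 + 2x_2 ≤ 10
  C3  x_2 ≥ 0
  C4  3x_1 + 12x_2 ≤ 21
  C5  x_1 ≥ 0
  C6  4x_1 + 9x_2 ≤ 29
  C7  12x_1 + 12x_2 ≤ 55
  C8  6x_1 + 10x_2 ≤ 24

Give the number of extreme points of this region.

Pairwise boundary intersections that survive every other constraint:
  (14/9, 1/3)
  (11/15, 47/30)
  (5/3, 0)
  (0, 0)
  (0, 7/4)

5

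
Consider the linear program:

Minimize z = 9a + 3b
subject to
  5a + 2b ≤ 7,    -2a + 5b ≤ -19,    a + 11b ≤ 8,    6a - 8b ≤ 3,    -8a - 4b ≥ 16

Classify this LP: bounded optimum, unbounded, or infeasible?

unbounded

From the feasible point (-137/14, -54/7), moving in the direction (-8, -6) keeps every constraint satisfied while z decreases without bound.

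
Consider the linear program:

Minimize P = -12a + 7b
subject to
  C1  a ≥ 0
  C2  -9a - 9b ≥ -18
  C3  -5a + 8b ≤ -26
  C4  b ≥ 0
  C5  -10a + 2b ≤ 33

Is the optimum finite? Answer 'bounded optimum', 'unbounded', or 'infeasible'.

The boundaries a = 0 and -9a - 9b = -18 meet at (0, 2), but that point violates -5a + 8b ≤ -26. Every candidate vertex is excluded by some other constraint, so the feasible region is empty.

infeasible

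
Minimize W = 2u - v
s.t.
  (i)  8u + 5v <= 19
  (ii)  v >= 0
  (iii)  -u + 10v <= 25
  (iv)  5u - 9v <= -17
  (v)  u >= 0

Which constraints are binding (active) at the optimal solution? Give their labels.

(iii) and (v)

Vertices and W = 2u - v:
  (13/17, 219/85) → W = -89/85
  (86/97, 231/97) → W = -59/97
  (0, 5/2) → W = -5/2
  (0, 17/9) → W = -17/9

The minimum is at (0, 5/2). Substituting into each constraint, equality holds for (iii) and (v); the remaining constraints have slack.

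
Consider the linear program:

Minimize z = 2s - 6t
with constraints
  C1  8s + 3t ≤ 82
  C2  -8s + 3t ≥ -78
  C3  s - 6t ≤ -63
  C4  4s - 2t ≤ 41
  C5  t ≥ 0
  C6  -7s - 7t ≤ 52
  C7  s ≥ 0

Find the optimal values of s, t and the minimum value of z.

s = 0, t = 82/3, minimum z = -164

Corner points and z = 2s - 6t:
  (101/17, 586/51) → z = -970/17
  (0, 82/3) → z = -164
  (0, 21/2) → z = -63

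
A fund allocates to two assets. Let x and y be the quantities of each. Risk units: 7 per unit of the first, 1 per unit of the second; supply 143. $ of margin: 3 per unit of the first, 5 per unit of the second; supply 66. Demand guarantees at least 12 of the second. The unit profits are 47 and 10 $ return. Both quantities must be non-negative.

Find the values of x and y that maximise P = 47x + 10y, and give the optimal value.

Extreme points and P = 47x + 10y:
  (0, 66/5) → P = 132
  (0, 12) → P = 120
  (2, 12) → P = 214

The optimum lies where 3x + 5y = 66 and y = 12.
Solving simultaneously gives x = 2, y = 12.

x = 2, y = 12, maximum P = 214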